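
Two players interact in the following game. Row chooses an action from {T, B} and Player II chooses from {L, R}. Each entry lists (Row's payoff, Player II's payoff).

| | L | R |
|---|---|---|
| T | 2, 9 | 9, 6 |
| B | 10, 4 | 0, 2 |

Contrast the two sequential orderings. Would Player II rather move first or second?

If Row leads: Player II's best replies are T→L, B→L; Row's induced payoffs 2, 10; outcome (B, L), payoffs (10, 4).
If Player II leads: Row's best replies are L→B, R→T; Player II's induced payoffs 4, 6; outcome (T, R), payoffs (9, 6).
Player II gets 6 moving first and 4 moving second, so Player II prefers to move first.

first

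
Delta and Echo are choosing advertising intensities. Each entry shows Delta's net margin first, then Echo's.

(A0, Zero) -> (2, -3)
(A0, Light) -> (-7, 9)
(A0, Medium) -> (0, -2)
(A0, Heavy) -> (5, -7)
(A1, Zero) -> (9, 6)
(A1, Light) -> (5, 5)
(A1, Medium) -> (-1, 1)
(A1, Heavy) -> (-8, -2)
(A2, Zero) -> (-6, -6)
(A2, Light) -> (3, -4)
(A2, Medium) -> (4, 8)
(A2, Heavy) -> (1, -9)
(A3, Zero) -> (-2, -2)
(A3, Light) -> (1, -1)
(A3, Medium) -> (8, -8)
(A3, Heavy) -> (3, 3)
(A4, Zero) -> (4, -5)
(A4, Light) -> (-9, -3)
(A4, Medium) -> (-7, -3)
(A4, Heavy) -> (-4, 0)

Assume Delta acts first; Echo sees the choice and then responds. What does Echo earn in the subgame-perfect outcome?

6

Echo best-responds to each possible Delta move:
- A0 → Echo plays Light (best of -3, 9, -2, -7); Delta gets -7.
- A1 → Echo plays Zero (best of 6, 5, 1, -2); Delta gets 9.
- A2 → Echo plays Medium (best of -6, -4, 8, -9); Delta gets 4.
- A3 → Echo plays Heavy (best of -2, -1, -8, 3); Delta gets 3.
- A4 → Echo plays Heavy (best of -5, -3, -3, 0); Delta gets -4.
Maximizing over -7, 9, 4, 3, -4, Delta chooses A1. Subgame-perfect outcome: (A1, Zero) with payoffs (9, 6).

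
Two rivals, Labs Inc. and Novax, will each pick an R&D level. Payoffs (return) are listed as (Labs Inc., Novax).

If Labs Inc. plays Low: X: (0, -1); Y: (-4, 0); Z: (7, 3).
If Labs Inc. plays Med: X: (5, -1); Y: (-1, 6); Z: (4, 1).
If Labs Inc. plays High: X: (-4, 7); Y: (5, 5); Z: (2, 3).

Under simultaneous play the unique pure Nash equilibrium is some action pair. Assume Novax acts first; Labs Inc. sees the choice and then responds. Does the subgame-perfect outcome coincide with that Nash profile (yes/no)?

Labs Inc. best-responds to each possible Novax move:
- X: BR = Med, leader payoff -1.
- Y: BR = High, leader payoff 5.
- Z: BR = Low, leader payoff 3.
Maximizing over -1, 5, 3, Novax chooses Y. Subgame-perfect outcome: (High, Y) with payoffs (5, 5).
Now find the simultaneous Nash equilibrium.
Labs Inc.'s best replies: X→Med; Y→High; Z→Low.
Novax's best replies: Low→Z; Med→Y; High→X.
The unique mutual best reply is (Low, Z), giving (7, 3).
Sequential outcome (High, Y) differs from the Nash profile (Low, Z).

no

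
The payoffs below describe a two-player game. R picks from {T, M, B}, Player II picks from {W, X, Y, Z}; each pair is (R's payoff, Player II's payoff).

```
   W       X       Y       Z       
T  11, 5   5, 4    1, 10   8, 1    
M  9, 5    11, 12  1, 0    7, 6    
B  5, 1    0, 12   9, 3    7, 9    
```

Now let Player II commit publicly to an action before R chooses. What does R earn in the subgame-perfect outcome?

Solve by backward induction (Player II leads).
- W → R plays T (best of 11, 9, 5); Player II gets 5.
- X → R plays M (best of 5, 11, 0); Player II gets 12.
- Y → R plays B (best of 1, 1, 9); Player II gets 3.
- Z → R plays T (best of 8, 7, 7); Player II gets 1.
Among 5, 12, 3, 1, the best is 12 at X. Subgame-perfect outcome: (M, X) with payoffs (11, 12).

11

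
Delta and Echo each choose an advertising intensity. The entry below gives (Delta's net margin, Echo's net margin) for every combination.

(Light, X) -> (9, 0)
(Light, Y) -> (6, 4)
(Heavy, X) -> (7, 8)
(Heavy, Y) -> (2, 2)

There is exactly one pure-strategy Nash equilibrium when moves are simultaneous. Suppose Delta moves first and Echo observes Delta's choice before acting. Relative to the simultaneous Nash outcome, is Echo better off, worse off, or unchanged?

better off

Echo best-responds to each possible Delta move:
- Light: Echo compares 0, 4 and picks Y; Delta would get 6.
- Heavy: Echo compares 8, 2 and picks X; Delta would get 7.
Among 6, 7, the best is 7 at Heavy. Subgame-perfect outcome: (Heavy, X) with payoffs (7, 8).
Now find the simultaneous Nash equilibrium.
Delta's best replies: X→Light; Y→Light.
Echo's best replies: Light→Y; Heavy→X.
Only (Light, Y) has each player best-responding; Nash payoffs (6, 4).
Echo earns 8 sequentially versus 4 at the Nash outcome: better off.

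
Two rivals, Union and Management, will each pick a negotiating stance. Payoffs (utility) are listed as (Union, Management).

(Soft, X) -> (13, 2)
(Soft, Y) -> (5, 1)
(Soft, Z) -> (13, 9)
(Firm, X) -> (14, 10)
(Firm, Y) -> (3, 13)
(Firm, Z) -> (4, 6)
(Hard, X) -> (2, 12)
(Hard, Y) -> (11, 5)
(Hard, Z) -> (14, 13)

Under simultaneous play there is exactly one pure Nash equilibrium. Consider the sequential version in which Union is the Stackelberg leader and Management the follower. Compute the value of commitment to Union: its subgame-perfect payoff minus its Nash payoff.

0

Management best-responds to each possible Union move:
- Soft: Management compares 2, 1, 9 and picks Z; Union would get 13.
- Firm: Management compares 10, 13, 6 and picks Y; Union would get 3.
- Hard: Management compares 12, 5, 13 and picks Z; Union would get 14.
Union's induced payoffs are 13, 3, 14, so Union commits to Hard. Subgame-perfect outcome: (Hard, Z) with payoffs (14, 13).
Under simultaneous play:
Union's best replies: X→Firm; Y→Hard; Z→Hard.
Management's best replies: Soft→Z; Firm→Y; Hard→Z.
The unique mutual best reply is (Hard, Z), giving (14, 13).
Union's commitment gain: 14 − 14 = 0.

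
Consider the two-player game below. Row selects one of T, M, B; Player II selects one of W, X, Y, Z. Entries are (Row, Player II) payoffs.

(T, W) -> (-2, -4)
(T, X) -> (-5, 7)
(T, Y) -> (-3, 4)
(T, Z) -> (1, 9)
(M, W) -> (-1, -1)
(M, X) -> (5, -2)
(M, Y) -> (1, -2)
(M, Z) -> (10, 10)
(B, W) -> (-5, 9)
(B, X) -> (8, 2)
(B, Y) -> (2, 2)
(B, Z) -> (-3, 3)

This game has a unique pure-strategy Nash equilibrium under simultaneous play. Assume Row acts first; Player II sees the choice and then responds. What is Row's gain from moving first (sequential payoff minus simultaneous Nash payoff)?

0

Player II best-responds to each possible Row move:
- T: BR = Z, leader payoff 1.
- M: BR = Z, leader payoff 10.
- B: BR = W, leader payoff -5.
Maximizing over 1, 10, -5, Row chooses M. Subgame-perfect outcome: (M, Z) with payoffs (10, 10).
Now find the simultaneous Nash equilibrium.
Row's best replies: W→M; X→B; Y→B; Z→M.
Player II's best replies: T→Z; M→Z; B→W.
Only (M, Z) has each player best-responding; Nash payoffs (10, 10).
Row's commitment gain: 10 − 10 = 0.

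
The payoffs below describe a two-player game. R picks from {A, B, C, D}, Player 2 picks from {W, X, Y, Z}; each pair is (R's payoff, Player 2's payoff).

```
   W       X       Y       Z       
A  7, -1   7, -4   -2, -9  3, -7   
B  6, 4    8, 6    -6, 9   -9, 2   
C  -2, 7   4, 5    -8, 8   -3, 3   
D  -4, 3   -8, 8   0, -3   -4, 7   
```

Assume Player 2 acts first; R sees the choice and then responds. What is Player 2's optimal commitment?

Work backward from R's decision.
- W: R compares 7, 6, -2, -4 and picks A; Player 2 would get -1.
- X: R compares 7, 8, 4, -8 and picks B; Player 2 would get 6.
- Y: R compares -2, -6, -8, 0 and picks D; Player 2 would get -3.
- Z: R compares 3, -9, -3, -4 and picks A; Player 2 would get -7.
Maximizing over -1, 6, -3, -7, Player 2 chooses X. Subgame-perfect outcome: (B, X) with payoffs (8, 6).

X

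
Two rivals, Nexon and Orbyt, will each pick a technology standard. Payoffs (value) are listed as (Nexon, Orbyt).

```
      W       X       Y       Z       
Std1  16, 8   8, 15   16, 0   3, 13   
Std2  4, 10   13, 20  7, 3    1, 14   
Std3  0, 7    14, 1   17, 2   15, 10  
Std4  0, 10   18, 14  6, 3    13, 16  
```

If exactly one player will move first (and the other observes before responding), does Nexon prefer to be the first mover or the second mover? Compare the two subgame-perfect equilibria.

second

If Nexon leads: Orbyt's best replies are Std1→X, Std2→X, Std3→Z, Std4→Z; Nexon's induced payoffs 8, 13, 15, 13; outcome (Std3, Z), payoffs (15, 10).
If Orbyt leads: Nexon's best replies are W→Std1, X→Std4, Y→Std3, Z→Std3; Orbyt's induced payoffs 8, 14, 2, 10; outcome (Std4, X), payoffs (18, 14).
Nexon gets 15 moving first and 18 moving second, so Nexon prefers to move second.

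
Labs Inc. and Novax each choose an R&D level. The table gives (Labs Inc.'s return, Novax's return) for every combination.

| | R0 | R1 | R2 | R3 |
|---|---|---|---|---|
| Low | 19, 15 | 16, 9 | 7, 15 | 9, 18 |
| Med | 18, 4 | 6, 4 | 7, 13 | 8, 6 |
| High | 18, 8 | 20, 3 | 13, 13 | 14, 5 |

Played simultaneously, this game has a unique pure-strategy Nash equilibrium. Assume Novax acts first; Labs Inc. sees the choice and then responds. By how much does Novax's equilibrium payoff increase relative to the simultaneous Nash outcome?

Work backward from Labs Inc.'s decision.
- R0: Labs Inc. compares 19, 18, 18 and picks Low; Novax would get 15.
- R1: Labs Inc. compares 16, 6, 20 and picks High; Novax would get 3.
- R2: Labs Inc. compares 7, 7, 13 and picks High; Novax would get 13.
- R3: Labs Inc. compares 9, 8, 14 and picks High; Novax would get 5.
Maximizing over 15, 3, 13, 5, Novax chooses R0. Subgame-perfect outcome: (Low, R0) with payoffs (19, 15).
Under simultaneous play:
Labs Inc.'s best replies: R0→Low; R1→High; R2→High; R3→High.
Novax's best replies: Low→R3; Med→R2; High→R2.
The unique mutual best reply is (High, R2), giving (13, 13).
Novax's commitment gain: 15 − 13 = 2.

2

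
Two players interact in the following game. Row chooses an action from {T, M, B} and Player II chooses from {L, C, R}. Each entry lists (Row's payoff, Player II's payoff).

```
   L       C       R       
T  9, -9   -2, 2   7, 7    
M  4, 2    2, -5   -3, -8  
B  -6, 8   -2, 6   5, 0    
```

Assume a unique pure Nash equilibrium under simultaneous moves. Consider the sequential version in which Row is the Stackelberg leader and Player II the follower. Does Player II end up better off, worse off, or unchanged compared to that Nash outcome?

unchanged

Solve by backward induction (Row leads).
- T: BR = R, leader payoff 7.
- M: BR = L, leader payoff 4.
- B: BR = L, leader payoff -6.
Among 7, 4, -6, the best is 7 at T. Subgame-perfect outcome: (T, R) with payoffs (7, 7).
Now find the simultaneous Nash equilibrium.
Row's best replies: L→T; C→M; R→T.
Player II's best replies: T→R; M→L; B→L.
Only (T, R) has each player best-responding; Nash payoffs (7, 7).
Player II earns 7 sequentially versus 7 at the Nash outcome: unchanged.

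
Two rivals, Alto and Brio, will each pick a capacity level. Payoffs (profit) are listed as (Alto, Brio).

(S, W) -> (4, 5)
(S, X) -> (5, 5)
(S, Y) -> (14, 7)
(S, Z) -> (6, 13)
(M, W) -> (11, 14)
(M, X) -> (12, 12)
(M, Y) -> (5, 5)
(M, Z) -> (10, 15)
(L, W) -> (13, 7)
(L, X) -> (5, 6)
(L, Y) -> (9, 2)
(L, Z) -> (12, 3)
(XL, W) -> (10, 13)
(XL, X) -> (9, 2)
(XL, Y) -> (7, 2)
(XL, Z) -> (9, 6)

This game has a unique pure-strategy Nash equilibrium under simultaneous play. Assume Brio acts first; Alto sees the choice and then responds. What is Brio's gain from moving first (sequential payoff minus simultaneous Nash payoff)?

Work backward from Alto's decision.
- W: Alto compares 4, 11, 13, 10 and picks L; Brio would get 7.
- X: Alto compares 5, 12, 5, 9 and picks M; Brio would get 12.
- Y: Alto compares 14, 5, 9, 7 and picks S; Brio would get 7.
- Z: Alto compares 6, 10, 12, 9 and picks L; Brio would get 3.
Brio's induced payoffs are 7, 12, 7, 3, so Brio commits to X. Subgame-perfect outcome: (M, X) with payoffs (12, 12).
Now find the simultaneous Nash equilibrium.
Alto's best replies: W→L; X→M; Y→S; Z→L.
Brio's best replies: S→Z; M→Z; L→W; XL→W.
Only (L, W) has each player best-responding; Nash payoffs (13, 7).
Brio's commitment gain: 12 − 7 = 5.

5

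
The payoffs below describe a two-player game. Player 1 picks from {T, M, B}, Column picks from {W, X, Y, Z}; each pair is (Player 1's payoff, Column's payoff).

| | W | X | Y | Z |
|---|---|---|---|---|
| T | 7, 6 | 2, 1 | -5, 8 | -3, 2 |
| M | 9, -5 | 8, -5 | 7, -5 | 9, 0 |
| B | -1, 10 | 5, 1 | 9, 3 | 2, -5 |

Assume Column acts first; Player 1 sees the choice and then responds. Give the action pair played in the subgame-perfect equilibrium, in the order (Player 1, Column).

Solve by backward induction (Column leads).
- W: Player 1 compares 7, 9, -1 and picks M; Column would get -5.
- X: Player 1 compares 2, 8, 5 and picks M; Column would get -5.
- Y: Player 1 compares -5, 7, 9 and picks B; Column would get 3.
- Z: Player 1 compares -3, 9, 2 and picks M; Column would get 0.
Column's induced payoffs are -5, -5, 3, 0, so Column commits to Y. Subgame-perfect outcome: (B, Y) with payoffs (9, 3).

(B, Y)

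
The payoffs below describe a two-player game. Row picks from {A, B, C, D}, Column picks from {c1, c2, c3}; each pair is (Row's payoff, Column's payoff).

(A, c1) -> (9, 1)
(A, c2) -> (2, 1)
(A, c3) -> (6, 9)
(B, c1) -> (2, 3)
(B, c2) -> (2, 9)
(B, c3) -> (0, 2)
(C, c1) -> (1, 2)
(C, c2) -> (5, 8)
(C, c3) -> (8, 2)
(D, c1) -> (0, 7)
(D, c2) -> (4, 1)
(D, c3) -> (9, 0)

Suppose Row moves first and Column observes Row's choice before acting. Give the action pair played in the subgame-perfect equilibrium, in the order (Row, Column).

(A, c3)

Work backward from Column's decision.
- A: BR = c3, leader payoff 6.
- B: BR = c2, leader payoff 2.
- C: BR = c2, leader payoff 5.
- D: BR = c1, leader payoff 0.
Among 6, 2, 5, 0, the best is 6 at A. Subgame-perfect outcome: (A, c3) with payoffs (6, 9).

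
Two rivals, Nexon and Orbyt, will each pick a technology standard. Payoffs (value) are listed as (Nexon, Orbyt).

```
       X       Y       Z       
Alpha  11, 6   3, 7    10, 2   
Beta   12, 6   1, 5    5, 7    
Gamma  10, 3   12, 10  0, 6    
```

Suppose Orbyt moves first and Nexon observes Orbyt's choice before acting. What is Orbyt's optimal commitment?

Nexon best-responds to each possible Orbyt move:
- X: BR = Beta, leader payoff 6.
- Y: BR = Gamma, leader payoff 10.
- Z: BR = Alpha, leader payoff 2.
Among 6, 10, 2, the best is 10 at Y. Subgame-perfect outcome: (Gamma, Y) with payoffs (12, 10).

Y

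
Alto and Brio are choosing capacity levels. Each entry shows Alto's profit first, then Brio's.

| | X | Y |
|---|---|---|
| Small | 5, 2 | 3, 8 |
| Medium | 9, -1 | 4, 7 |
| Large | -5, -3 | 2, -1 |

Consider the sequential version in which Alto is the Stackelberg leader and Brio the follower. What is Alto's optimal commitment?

Medium

Backward induction with Alto moving first.
- Small: Brio compares 2, 8 and picks Y; Alto would get 3.
- Medium: Brio compares -1, 7 and picks Y; Alto would get 4.
- Large: Brio compares -3, -1 and picks Y; Alto would get 2.
Alto's induced payoffs are 3, 4, 2, so Alto commits to Medium. Subgame-perfect outcome: (Medium, Y) with payoffs (4, 7).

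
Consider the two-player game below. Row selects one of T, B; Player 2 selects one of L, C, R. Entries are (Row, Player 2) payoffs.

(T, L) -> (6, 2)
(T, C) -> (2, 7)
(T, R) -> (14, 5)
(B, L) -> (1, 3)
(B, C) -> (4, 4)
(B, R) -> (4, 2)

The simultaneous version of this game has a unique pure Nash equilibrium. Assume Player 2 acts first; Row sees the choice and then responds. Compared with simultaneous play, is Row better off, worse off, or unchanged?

Work backward from Row's decision.
- L → Row plays T (best of 6, 1); Player 2 gets 2.
- C → Row plays B (best of 2, 4); Player 2 gets 4.
- R → Row plays T (best of 14, 4); Player 2 gets 5.
Among 2, 4, 5, the best is 5 at R. Subgame-perfect outcome: (T, R) with payoffs (14, 5).
Now find the simultaneous Nash equilibrium.
Row's best replies: L→T; C→B; R→T.
Player 2's best replies: T→C; B→C.
Only (B, C) has each player best-responding; Nash payoffs (4, 4).
Row earns 14 sequentially versus 4 at the Nash outcome: better off.

better off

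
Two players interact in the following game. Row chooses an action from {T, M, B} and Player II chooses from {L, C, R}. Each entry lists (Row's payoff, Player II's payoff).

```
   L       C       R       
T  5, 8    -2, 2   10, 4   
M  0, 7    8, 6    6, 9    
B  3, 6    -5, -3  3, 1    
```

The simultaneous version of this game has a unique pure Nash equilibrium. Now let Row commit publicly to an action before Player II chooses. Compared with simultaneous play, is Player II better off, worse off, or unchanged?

Solve by backward induction (Row leads).
- T: BR = L, leader payoff 5.
- M: BR = R, leader payoff 6.
- B: BR = L, leader payoff 3.
Maximizing over 5, 6, 3, Row chooses M. Subgame-perfect outcome: (M, R) with payoffs (6, 9).
Now find the simultaneous Nash equilibrium.
Row's best replies: L→T; C→M; R→T.
Player II's best replies: T→L; M→R; B→L.
The unique mutual best reply is (T, L), giving (5, 8).
Player II earns 9 sequentially versus 8 at the Nash outcome: better off.

better off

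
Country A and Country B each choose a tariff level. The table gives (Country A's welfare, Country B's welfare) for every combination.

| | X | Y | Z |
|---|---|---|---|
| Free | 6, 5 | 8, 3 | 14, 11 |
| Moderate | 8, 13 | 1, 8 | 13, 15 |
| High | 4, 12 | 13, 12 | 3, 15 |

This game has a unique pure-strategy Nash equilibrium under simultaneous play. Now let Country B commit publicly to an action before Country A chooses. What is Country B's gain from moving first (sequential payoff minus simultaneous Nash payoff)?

Backward induction with Country B moving first.
- X → Country A plays Moderate (best of 6, 8, 4); Country B gets 13.
- Y → Country A plays High (best of 8, 1, 13); Country B gets 12.
- Z → Country A plays Free (best of 14, 13, 3); Country B gets 11.
Maximizing over 13, 12, 11, Country B chooses X. Subgame-perfect outcome: (Moderate, X) with payoffs (8, 13).
For the simultaneous game, intersect best replies.
Country A's best replies: X→Moderate; Y→High; Z→Free.
Country B's best replies: Free→Z; Moderate→Z; High→Z.
Only (Free, Z) has each player best-responding; Nash payoffs (14, 11).
Country B's commitment gain: 13 − 11 = 2.

2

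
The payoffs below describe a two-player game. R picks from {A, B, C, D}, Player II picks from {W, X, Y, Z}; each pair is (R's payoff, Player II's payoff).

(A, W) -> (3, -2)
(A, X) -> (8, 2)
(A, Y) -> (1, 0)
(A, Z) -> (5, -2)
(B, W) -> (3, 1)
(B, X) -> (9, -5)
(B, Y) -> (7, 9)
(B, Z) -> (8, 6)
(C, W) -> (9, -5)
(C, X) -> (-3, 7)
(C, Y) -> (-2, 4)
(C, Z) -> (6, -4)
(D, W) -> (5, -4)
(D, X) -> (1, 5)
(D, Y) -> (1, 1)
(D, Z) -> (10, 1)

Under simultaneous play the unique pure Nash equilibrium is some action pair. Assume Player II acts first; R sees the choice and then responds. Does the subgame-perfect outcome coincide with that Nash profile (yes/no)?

Backward induction with Player II moving first.
- W → R plays C (best of 3, 3, 9, 5); Player II gets -5.
- X → R plays B (best of 8, 9, -3, 1); Player II gets -5.
- Y → R plays B (best of 1, 7, -2, 1); Player II gets 9.
- Z → R plays D (best of 5, 8, 6, 10); Player II gets 1.
Maximizing over -5, -5, 9, 1, Player II chooses Y. Subgame-perfect outcome: (B, Y) with payoffs (7, 9).
Now find the simultaneous Nash equilibrium.
R's best replies: W→C; X→B; Y→B; Z→D.
Player II's best replies: A→X; B→Y; C→X; D→X.
The unique mutual best reply is (B, Y), giving (7, 9).
Sequential outcome (B, Y) coincides with the Nash profile (B, Y).

yes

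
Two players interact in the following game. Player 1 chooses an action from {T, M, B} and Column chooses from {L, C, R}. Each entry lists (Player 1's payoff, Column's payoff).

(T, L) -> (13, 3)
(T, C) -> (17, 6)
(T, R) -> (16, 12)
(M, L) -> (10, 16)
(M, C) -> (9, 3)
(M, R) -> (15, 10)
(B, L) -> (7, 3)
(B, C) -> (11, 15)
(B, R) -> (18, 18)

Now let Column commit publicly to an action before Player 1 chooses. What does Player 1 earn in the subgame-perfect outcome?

18

Backward induction with Column moving first.
- L: Player 1 compares 13, 10, 7 and picks T; Column would get 3.
- C: Player 1 compares 17, 9, 11 and picks T; Column would get 6.
- R: Player 1 compares 16, 15, 18 and picks B; Column would get 18.
Column's induced payoffs are 3, 6, 18, so Column commits to R. Subgame-perfect outcome: (B, R) with payoffs (18, 18).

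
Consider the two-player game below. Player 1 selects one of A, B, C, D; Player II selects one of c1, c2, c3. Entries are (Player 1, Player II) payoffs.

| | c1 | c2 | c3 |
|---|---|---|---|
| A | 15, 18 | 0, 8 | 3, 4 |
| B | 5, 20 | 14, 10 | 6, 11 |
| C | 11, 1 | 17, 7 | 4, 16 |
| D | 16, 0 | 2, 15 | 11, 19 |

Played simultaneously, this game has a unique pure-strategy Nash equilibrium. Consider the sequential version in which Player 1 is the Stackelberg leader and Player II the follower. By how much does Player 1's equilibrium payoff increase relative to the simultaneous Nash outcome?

4

Player II best-responds to each possible Player 1 move:
- A → Player II plays c1 (best of 18, 8, 4); Player 1 gets 15.
- B → Player II plays c1 (best of 20, 10, 11); Player 1 gets 5.
- C → Player II plays c3 (best of 1, 7, 16); Player 1 gets 4.
- D → Player II plays c3 (best of 0, 15, 19); Player 1 gets 11.
Player 1's induced payoffs are 15, 5, 4, 11, so Player 1 commits to A. Subgame-perfect outcome: (A, c1) with payoffs (15, 18).
Now find the simultaneous Nash equilibrium.
Player 1's best replies: c1→D; c2→C; c3→D.
Player II's best replies: A→c1; B→c1; C→c3; D→c3.
Only (D, c3) has each player best-responding; Nash payoffs (11, 19).
Player 1's commitment gain: 15 − 11 = 4.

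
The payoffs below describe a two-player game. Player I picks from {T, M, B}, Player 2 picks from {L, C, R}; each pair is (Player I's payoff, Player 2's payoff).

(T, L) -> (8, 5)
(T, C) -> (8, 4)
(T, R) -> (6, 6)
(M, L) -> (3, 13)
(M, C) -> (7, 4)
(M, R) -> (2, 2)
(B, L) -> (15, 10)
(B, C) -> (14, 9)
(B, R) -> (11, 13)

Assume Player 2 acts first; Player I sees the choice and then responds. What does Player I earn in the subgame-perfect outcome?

11

Solve by backward induction (Player 2 leads).
- L → Player I plays B (best of 8, 3, 15); Player 2 gets 10.
- C → Player I plays B (best of 8, 7, 14); Player 2 gets 9.
- R → Player I plays B (best of 6, 2, 11); Player 2 gets 13.
Among 10, 9, 13, the best is 13 at R. Subgame-perfect outcome: (B, R) with payoffs (11, 13).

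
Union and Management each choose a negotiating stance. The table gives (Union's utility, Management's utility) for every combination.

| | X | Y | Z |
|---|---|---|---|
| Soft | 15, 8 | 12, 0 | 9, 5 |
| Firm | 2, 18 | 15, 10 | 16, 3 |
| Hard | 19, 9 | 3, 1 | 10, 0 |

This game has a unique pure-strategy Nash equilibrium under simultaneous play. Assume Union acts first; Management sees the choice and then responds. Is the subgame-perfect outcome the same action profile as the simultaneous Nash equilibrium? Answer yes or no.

yes

Solve by backward induction (Union leads).
- Soft: BR = X, leader payoff 15.
- Firm: BR = X, leader payoff 2.
- Hard: BR = X, leader payoff 19.
Among 15, 2, 19, the best is 19 at Hard. Subgame-perfect outcome: (Hard, X) with payoffs (19, 9).
For the simultaneous game, intersect best replies.
Union's best replies: X→Hard; Y→Firm; Z→Firm.
Management's best replies: Soft→X; Firm→X; Hard→X.
Only (Hard, X) has each player best-responding; Nash payoffs (19, 9).
Sequential outcome (Hard, X) coincides with the Nash profile (Hard, X).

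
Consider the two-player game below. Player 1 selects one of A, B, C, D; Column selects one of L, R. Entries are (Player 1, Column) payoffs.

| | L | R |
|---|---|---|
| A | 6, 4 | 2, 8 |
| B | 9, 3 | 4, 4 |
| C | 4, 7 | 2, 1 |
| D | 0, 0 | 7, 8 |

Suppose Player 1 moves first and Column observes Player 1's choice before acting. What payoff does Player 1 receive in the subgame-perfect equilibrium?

7

Work backward from Column's decision.
- A → Column plays R (best of 4, 8); Player 1 gets 2.
- B → Column plays R (best of 3, 4); Player 1 gets 4.
- C → Column plays L (best of 7, 1); Player 1 gets 4.
- D → Column plays R (best of 0, 8); Player 1 gets 7.
Player 1's induced payoffs are 2, 4, 4, 7, so Player 1 commits to D. Subgame-perfect outcome: (D, R) with payoffs (7, 8).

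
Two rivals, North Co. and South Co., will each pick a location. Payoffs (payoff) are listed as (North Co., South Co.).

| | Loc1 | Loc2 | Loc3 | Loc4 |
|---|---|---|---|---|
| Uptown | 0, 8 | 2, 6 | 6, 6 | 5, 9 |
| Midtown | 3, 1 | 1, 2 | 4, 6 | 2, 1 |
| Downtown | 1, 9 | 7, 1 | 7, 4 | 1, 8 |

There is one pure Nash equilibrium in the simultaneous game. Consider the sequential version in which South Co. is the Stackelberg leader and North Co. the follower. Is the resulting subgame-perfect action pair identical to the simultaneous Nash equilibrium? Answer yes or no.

Solve by backward induction (South Co. leads).
- Loc1 → North Co. plays Midtown (best of 0, 3, 1); South Co. gets 1.
- Loc2 → North Co. plays Downtown (best of 2, 1, 7); South Co. gets 1.
- Loc3 → North Co. plays Downtown (best of 6, 4, 7); South Co. gets 4.
- Loc4 → North Co. plays Uptown (best of 5, 2, 1); South Co. gets 9.
South Co.'s induced payoffs are 1, 1, 4, 9, so South Co. commits to Loc4. Subgame-perfect outcome: (Uptown, Loc4) with payoffs (5, 9).
Under simultaneous play:
North Co.'s best replies: Loc1→Midtown; Loc2→Downtown; Loc3→Downtown; Loc4→Uptown.
South Co.'s best replies: Uptown→Loc4; Midtown→Loc3; Downtown→Loc1.
The unique mutual best reply is (Uptown, Loc4), giving (5, 9).
Sequential outcome (Uptown, Loc4) coincides with the Nash profile (Uptown, Loc4).

yes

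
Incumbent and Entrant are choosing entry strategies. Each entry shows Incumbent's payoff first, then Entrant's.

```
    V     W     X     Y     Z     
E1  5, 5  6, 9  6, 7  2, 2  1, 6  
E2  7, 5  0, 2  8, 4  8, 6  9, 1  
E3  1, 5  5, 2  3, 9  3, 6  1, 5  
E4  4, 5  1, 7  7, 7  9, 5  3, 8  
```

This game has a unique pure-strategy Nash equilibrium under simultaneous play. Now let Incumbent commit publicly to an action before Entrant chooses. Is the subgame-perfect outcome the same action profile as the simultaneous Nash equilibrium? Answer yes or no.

no

Work backward from Entrant's decision.
- E1 → Entrant plays W (best of 5, 9, 7, 2, 6); Incumbent gets 6.
- E2 → Entrant plays Y (best of 5, 2, 4, 6, 1); Incumbent gets 8.
- E3 → Entrant plays X (best of 5, 2, 9, 6, 5); Incumbent gets 3.
- E4 → Entrant plays Z (best of 5, 7, 7, 5, 8); Incumbent gets 3.
Maximizing over 6, 8, 3, 3, Incumbent chooses E2. Subgame-perfect outcome: (E2, Y) with payoffs (8, 6).
For the simultaneous game, intersect best replies.
Incumbent's best replies: V→E2; W→E1; X→E2; Y→E4; Z→E2.
Entrant's best replies: E1→W; E2→Y; E3→X; E4→Z.
Only (E1, W) has each player best-responding; Nash payoffs (6, 9).
Sequential outcome (E2, Y) differs from the Nash profile (E1, W).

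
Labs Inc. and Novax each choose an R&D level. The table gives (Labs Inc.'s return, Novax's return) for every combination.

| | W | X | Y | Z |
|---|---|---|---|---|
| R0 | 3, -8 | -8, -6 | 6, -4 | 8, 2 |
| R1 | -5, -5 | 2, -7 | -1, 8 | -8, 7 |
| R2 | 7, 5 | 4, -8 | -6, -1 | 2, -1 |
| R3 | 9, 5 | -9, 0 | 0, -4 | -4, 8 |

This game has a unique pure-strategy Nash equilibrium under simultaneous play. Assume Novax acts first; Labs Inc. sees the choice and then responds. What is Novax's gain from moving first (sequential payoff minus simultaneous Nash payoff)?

Labs Inc. best-responds to each possible Novax move:
- W → Labs Inc. plays R3 (best of 3, -5, 7, 9); Novax gets 5.
- X → Labs Inc. plays R2 (best of -8, 2, 4, -9); Novax gets -8.
- Y → Labs Inc. plays R0 (best of 6, -1, -6, 0); Novax gets -4.
- Z → Labs Inc. plays R0 (best of 8, -8, 2, -4); Novax gets 2.
Novax's induced payoffs are 5, -8, -4, 2, so Novax commits to W. Subgame-perfect outcome: (R3, W) with payoffs (9, 5).
Under simultaneous play:
Labs Inc.'s best replies: W→R3; X→R2; Y→R0; Z→R0.
Novax's best replies: R0→Z; R1→Y; R2→W; R3→Z.
Only (R0, Z) has each player best-responding; Nash payoffs (8, 2).
Novax's commitment gain: 5 − 2 = 3.

3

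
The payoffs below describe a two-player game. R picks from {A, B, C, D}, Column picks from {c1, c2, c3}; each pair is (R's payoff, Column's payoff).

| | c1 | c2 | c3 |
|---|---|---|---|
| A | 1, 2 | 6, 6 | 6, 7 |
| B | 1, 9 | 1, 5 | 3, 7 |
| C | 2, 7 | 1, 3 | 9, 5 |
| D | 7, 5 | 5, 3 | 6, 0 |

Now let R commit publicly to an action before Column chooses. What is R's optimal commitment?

D

Backward induction with R moving first.
- A → Column plays c3 (best of 2, 6, 7); R gets 6.
- B → Column plays c1 (best of 9, 5, 7); R gets 1.
- C → Column plays c1 (best of 7, 3, 5); R gets 2.
- D → Column plays c1 (best of 5, 3, 0); R gets 7.
Maximizing over 6, 1, 2, 7, R chooses D. Subgame-perfect outcome: (D, c1) with payoffs (7, 5).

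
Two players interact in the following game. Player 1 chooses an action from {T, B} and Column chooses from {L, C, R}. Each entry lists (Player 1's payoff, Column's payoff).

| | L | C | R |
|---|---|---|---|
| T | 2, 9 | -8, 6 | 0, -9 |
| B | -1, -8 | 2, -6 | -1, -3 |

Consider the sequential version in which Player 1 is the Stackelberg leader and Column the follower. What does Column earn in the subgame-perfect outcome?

9

Backward induction with Player 1 moving first.
- T: BR = L, leader payoff 2.
- B: BR = R, leader payoff -1.
Player 1's induced payoffs are 2, -1, so Player 1 commits to T. Subgame-perfect outcome: (T, L) with payoffs (2, 9).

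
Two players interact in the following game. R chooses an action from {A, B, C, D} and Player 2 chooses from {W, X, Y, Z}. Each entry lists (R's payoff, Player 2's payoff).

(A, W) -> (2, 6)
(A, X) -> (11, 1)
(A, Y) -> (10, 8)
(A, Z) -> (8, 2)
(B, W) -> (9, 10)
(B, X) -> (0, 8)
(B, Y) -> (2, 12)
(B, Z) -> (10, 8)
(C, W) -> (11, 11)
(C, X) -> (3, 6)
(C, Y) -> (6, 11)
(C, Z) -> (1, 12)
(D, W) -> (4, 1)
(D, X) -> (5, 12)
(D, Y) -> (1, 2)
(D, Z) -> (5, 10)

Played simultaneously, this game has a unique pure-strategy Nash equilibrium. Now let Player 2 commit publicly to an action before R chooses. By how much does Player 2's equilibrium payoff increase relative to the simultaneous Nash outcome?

R best-responds to each possible Player 2 move:
- W: R compares 2, 9, 11, 4 and picks C; Player 2 would get 11.
- X: R compares 11, 0, 3, 5 and picks A; Player 2 would get 1.
- Y: R compares 10, 2, 6, 1 and picks A; Player 2 would get 8.
- Z: R compares 8, 10, 1, 5 and picks B; Player 2 would get 8.
Among 11, 1, 8, 8, the best is 11 at W. Subgame-perfect outcome: (C, W) with payoffs (11, 11).
Under simultaneous play:
R's best replies: W→C; X→A; Y→A; Z→B.
Player 2's best replies: A→Y; B→Y; C→Z; D→X.
The unique mutual best reply is (A, Y), giving (10, 8).
Player 2's commitment gain: 11 − 8 = 3.

3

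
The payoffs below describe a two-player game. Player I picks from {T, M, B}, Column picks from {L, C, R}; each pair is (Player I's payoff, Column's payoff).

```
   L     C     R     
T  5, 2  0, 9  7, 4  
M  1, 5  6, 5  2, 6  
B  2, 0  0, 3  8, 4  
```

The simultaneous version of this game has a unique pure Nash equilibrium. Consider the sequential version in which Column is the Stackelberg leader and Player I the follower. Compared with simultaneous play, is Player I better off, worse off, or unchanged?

worse off

Backward induction with Column moving first.
- L → Player I plays T (best of 5, 1, 2); Column gets 2.
- C → Player I plays M (best of 0, 6, 0); Column gets 5.
- R → Player I plays B (best of 7, 2, 8); Column gets 4.
Column's induced payoffs are 2, 5, 4, so Column commits to C. Subgame-perfect outcome: (M, C) with payoffs (6, 5).
Under simultaneous play:
Player I's best replies: L→T; C→M; R→B.
Column's best replies: T→C; M→R; B→R.
The unique mutual best reply is (B, R), giving (8, 4).
Player I earns 6 sequentially versus 8 at the Nash outcome: worse off.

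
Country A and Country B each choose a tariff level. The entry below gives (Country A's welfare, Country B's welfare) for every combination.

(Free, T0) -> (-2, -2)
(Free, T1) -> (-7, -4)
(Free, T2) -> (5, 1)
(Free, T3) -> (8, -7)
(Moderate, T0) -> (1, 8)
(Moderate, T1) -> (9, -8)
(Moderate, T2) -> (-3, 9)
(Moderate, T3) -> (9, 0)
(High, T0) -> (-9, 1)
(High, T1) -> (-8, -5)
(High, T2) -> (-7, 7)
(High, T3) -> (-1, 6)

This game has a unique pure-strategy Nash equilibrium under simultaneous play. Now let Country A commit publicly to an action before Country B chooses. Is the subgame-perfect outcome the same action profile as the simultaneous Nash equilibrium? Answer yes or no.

Backward induction with Country A moving first.
- Free: BR = T2, leader payoff 5.
- Moderate: BR = T2, leader payoff -3.
- High: BR = T2, leader payoff -7.
Country A's induced payoffs are 5, -3, -7, so Country A commits to Free. Subgame-perfect outcome: (Free, T2) with payoffs (5, 1).
For the simultaneous game, intersect best replies.
Country A's best replies: T0→Moderate; T1→Moderate; T2→Free; T3→Moderate.
Country B's best replies: Free→T2; Moderate→T2; High→T2.
Only (Free, T2) has each player best-responding; Nash payoffs (5, 1).
Sequential outcome (Free, T2) coincides with the Nash profile (Free, T2).

yes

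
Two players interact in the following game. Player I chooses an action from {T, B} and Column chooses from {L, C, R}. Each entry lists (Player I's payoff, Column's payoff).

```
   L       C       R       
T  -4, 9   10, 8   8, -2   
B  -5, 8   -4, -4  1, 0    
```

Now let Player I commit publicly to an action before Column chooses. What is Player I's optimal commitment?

T

Solve by backward induction (Player I leads).
- T: BR = L, leader payoff -4.
- B: BR = L, leader payoff -5.
Player I's induced payoffs are -4, -5, so Player I commits to T. Subgame-perfect outcome: (T, L) with payoffs (-4, 9).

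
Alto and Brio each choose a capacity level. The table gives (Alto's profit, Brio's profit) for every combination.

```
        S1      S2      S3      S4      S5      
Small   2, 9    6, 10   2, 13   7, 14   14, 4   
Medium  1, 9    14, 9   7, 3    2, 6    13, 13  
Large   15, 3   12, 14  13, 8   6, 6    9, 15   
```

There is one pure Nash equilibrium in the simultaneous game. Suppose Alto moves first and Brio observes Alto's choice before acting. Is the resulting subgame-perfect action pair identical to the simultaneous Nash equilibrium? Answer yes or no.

Brio best-responds to each possible Alto move:
- Small: BR = S4, leader payoff 7.
- Medium: BR = S5, leader payoff 13.
- Large: BR = S5, leader payoff 9.
Among 7, 13, 9, the best is 13 at Medium. Subgame-perfect outcome: (Medium, S5) with payoffs (13, 13).
For the simultaneous game, intersect best replies.
Alto's best replies: S1→Large; S2→Medium; S3→Large; S4→Small; S5→Small.
Brio's best replies: Small→S4; Medium→S5; Large→S5.
Only (Small, S4) has each player best-responding; Nash payoffs (7, 14).
Sequential outcome (Medium, S5) differs from the Nash profile (Small, S4).

no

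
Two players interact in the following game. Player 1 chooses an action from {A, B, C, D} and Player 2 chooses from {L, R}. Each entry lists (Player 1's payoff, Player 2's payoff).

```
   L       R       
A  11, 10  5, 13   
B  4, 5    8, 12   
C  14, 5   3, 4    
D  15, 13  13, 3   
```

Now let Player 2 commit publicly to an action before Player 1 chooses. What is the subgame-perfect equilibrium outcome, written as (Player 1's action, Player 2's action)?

Backward induction with Player 2 moving first.
- L: BR = D, leader payoff 13.
- R: BR = D, leader payoff 3.
Maximizing over 13, 3, Player 2 chooses L. Subgame-perfect outcome: (D, L) with payoffs (15, 13).

(D, L)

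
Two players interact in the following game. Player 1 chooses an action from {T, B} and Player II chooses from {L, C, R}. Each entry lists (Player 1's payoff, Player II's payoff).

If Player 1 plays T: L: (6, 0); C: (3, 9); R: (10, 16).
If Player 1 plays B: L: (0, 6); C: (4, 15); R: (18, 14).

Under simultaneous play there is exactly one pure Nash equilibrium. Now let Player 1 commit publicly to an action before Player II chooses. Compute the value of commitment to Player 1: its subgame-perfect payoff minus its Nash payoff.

6

Backward induction with Player 1 moving first.
- T: BR = R, leader payoff 10.
- B: BR = C, leader payoff 4.
Player 1's induced payoffs are 10, 4, so Player 1 commits to T. Subgame-perfect outcome: (T, R) with payoffs (10, 16).
For the simultaneous game, intersect best replies.
Player 1's best replies: L→T; C→B; R→B.
Player II's best replies: T→R; B→C.
The unique mutual best reply is (B, C), giving (4, 15).
Player 1's commitment gain: 10 − 4 = 6.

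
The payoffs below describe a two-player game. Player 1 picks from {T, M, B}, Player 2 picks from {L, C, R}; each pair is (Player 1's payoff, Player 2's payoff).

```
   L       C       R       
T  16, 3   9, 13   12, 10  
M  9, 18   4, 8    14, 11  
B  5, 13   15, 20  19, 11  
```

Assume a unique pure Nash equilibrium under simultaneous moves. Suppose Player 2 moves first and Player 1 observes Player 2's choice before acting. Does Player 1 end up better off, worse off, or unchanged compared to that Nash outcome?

Player 1 best-responds to each possible Player 2 move:
- L: Player 1 compares 16, 9, 5 and picks T; Player 2 would get 3.
- C: Player 1 compares 9, 4, 15 and picks B; Player 2 would get 20.
- R: Player 1 compares 12, 14, 19 and picks B; Player 2 would get 11.
Player 2's induced payoffs are 3, 20, 11, so Player 2 commits to C. Subgame-perfect outcome: (B, C) with payoffs (15, 20).
Under simultaneous play:
Player 1's best replies: L→T; C→B; R→B.
Player 2's best replies: T→C; M→L; B→C.
Only (B, C) has each player best-responding; Nash payoffs (15, 20).
Player 1 earns 15 sequentially versus 15 at the Nash outcome: unchanged.

unchanged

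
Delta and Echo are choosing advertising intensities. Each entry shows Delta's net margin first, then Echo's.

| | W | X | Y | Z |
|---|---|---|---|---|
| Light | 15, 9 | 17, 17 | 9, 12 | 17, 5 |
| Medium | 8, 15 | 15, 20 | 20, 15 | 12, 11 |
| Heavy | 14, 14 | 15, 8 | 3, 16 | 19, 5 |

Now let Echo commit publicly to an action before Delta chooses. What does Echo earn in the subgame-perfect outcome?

Work backward from Delta's decision.
- W: Delta compares 15, 8, 14 and picks Light; Echo would get 9.
- X: Delta compares 17, 15, 15 and picks Light; Echo would get 17.
- Y: Delta compares 9, 20, 3 and picks Medium; Echo would get 15.
- Z: Delta compares 17, 12, 19 and picks Heavy; Echo would get 5.
Maximizing over 9, 17, 15, 5, Echo chooses X. Subgame-perfect outcome: (Light, X) with payoffs (17, 17).

17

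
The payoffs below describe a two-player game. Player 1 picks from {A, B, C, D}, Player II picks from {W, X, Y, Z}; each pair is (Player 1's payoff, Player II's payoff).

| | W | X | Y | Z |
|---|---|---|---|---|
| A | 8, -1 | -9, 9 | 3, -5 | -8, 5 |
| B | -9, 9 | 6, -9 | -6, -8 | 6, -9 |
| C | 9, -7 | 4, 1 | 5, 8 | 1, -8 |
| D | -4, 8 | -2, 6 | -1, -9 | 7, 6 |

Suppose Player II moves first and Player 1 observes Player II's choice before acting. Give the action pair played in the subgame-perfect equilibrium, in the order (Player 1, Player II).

Solve by backward induction (Player II leads).
- W: BR = C, leader payoff -7.
- X: BR = B, leader payoff -9.
- Y: BR = C, leader payoff 8.
- Z: BR = D, leader payoff 6.
Player II's induced payoffs are -7, -9, 8, 6, so Player II commits to Y. Subgame-perfect outcome: (C, Y) with payoffs (5, 8).

(C, Y)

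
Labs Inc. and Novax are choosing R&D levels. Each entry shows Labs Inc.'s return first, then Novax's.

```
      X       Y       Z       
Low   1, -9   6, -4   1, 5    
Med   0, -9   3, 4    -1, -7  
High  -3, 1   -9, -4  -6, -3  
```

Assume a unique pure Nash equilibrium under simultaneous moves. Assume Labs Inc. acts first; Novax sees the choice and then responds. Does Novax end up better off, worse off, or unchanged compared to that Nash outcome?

worse off

Novax best-responds to each possible Labs Inc. move:
- Low: Novax compares -9, -4, 5 and picks Z; Labs Inc. would get 1.
- Med: Novax compares -9, 4, -7 and picks Y; Labs Inc. would get 3.
- High: Novax compares 1, -4, -3 and picks X; Labs Inc. would get -3.
Maximizing over 1, 3, -3, Labs Inc. chooses Med. Subgame-perfect outcome: (Med, Y) with payoffs (3, 4).
Under simultaneous play:
Labs Inc.'s best replies: X→Low; Y→Low; Z→Low.
Novax's best replies: Low→Z; Med→Y; High→X.
The unique mutual best reply is (Low, Z), giving (1, 5).
Novax earns 4 sequentially versus 5 at the Nash outcome: worse off.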